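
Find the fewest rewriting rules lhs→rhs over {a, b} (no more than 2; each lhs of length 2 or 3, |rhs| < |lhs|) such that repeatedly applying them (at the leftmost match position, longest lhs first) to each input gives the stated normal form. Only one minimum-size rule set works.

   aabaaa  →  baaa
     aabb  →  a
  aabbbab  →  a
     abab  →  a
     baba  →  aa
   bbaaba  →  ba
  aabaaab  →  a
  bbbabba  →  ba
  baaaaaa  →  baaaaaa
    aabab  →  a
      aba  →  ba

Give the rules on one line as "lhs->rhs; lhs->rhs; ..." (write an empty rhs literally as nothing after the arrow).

ab->b; bb->a

  | aabaaa => abaaa => baaa
  | aabb => abb => bb => a
  | aabbbab => abbbab => bbbab => abab => bab => bb => a
  | abab => bab => bb => a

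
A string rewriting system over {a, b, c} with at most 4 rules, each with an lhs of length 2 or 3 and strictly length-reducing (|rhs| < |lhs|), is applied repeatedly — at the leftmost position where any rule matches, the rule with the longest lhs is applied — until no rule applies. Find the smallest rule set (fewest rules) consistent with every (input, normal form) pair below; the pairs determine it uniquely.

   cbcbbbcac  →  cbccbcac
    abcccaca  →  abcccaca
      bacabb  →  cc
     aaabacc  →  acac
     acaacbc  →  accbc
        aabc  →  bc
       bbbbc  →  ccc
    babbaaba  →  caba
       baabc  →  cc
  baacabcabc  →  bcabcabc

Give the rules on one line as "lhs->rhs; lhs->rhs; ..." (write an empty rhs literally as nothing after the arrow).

aa->; bac->ca; bb->c

  | cbcbbbcac => cbccbcac
  | abcccaca
  | bacabb => caabb => cbb => cc
  | aaabacc => abacc => acac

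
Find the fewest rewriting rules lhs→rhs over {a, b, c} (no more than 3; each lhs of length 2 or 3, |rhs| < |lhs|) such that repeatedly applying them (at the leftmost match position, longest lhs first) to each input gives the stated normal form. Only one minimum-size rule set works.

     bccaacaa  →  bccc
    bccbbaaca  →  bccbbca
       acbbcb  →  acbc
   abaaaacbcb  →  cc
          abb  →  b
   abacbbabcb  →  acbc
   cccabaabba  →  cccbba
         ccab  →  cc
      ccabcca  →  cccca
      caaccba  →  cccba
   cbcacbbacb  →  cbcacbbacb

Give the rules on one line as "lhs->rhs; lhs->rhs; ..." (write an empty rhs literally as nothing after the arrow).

aa->; ab->; bcb->c

  | bccaacaa => bcccaa => bccc
  | bccbbaaca => bccbbca
  | acbbcb => acbc
  | abaaaacbcb => aaaacbcb => aacbcb => cbcb => cc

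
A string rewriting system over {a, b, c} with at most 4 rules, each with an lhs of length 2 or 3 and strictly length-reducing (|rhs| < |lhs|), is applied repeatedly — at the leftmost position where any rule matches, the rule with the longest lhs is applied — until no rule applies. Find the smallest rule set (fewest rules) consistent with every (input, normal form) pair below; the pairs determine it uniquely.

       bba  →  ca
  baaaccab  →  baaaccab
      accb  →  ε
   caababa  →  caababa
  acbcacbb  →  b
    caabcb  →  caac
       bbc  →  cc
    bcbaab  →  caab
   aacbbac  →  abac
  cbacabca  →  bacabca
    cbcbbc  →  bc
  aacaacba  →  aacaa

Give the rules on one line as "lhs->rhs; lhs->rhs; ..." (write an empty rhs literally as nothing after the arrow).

acb->; bb->c; cb->b

  | bba => ca
  | baaaccab
  | accb => acb => ε
  | caababa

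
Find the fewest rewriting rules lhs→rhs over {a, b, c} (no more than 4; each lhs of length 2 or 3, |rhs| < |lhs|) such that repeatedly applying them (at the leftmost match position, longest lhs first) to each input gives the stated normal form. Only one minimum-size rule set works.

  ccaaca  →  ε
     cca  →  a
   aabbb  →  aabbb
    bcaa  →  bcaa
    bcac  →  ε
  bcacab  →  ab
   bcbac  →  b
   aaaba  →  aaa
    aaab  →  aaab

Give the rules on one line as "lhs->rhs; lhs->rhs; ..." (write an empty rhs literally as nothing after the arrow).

  | ccaaca => aaca => ba => ε
  | cca => a
  | aabbb
  | bcaa

aac->b; ba->; cac->a; cc->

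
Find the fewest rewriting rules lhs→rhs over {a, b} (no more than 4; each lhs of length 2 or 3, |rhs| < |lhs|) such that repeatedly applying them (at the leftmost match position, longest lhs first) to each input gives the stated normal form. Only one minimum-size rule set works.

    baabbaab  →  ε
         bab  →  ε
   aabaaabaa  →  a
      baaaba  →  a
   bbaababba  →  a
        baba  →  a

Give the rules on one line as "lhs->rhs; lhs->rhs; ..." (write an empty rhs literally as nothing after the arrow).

aa->a; ab->; ba->a

  | baabbaab => aabbaab => abbaab => baab => aab => ab => ε
  | bab => ab => ε
  | aabaaabaa => abaaabaa => aaabaa => aabaa => abaa => aa => a
  | baaaba => aaaba => aaba => aba => a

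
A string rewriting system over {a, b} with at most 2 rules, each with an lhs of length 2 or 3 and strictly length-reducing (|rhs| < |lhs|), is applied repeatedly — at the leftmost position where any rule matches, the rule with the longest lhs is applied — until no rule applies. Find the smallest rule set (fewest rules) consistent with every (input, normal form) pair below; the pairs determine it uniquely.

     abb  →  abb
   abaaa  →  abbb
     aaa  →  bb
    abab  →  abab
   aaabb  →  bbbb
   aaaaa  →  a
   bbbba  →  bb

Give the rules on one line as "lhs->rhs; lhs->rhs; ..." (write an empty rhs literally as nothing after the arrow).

  | abb
  | abaaa => abbb
  | aaa => bb
  | abab

aaa->bb; bba->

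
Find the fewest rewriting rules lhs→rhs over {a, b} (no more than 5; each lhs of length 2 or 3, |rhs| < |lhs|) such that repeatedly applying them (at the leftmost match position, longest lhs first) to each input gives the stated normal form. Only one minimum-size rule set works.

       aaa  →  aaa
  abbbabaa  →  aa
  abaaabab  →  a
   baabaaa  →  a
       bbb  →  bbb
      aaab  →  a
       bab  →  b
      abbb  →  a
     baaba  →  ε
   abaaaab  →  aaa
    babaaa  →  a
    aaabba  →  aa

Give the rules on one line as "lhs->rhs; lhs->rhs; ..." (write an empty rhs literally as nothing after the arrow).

aab->; ab->a; ba->; baa->

  | aaa
  | abbbabaa => abbabaa => ababaa => aabaa => aa
  | abaaabab => aaaabab => aaab => a
  | baabaaa => baaa => a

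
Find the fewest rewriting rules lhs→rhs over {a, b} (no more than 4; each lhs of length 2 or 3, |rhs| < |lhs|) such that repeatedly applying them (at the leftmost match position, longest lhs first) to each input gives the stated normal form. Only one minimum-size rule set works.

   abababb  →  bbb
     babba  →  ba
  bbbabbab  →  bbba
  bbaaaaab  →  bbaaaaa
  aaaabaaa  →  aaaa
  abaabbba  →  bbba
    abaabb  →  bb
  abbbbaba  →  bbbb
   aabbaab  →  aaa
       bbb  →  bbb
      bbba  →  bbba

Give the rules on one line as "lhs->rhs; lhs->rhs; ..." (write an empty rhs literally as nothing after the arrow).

  | abababb => bbbabb => bbb
  | babba => ba
  | bbbabbab => bbbab => bbba
  | bbaaaaab => bbaaaaa

ab->a; aba->bb; abb->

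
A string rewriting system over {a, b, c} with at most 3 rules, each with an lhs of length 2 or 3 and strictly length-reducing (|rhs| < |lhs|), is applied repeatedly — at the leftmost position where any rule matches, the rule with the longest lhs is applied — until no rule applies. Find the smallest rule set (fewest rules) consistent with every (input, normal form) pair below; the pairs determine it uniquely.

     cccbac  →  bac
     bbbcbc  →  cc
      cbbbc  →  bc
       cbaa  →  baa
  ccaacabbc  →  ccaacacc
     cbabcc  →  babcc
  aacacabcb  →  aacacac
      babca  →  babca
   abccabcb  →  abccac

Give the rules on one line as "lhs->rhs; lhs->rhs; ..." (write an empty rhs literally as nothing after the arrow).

bb->c; cb->b

  | cccbac => ccbac => cbac => bac
  | bbbcbc => cbcbc => bcbc => bbc => cc
  | cbbbc => bbbc => cbc => bc
  | cbaa => baa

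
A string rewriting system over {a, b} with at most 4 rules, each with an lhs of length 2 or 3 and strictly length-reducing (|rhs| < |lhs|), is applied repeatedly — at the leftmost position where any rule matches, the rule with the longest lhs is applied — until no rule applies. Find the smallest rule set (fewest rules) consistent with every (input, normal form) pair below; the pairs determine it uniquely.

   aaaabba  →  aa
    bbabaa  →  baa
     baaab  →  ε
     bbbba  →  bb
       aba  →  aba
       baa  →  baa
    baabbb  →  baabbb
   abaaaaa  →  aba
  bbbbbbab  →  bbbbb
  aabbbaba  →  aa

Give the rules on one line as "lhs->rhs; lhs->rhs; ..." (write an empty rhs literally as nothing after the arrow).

aaa->a; bab->; bba->

  | aaaabba => aabba => aa
  | bbabaa => baa
  | baaab => bab => ε
  | bbbba => bb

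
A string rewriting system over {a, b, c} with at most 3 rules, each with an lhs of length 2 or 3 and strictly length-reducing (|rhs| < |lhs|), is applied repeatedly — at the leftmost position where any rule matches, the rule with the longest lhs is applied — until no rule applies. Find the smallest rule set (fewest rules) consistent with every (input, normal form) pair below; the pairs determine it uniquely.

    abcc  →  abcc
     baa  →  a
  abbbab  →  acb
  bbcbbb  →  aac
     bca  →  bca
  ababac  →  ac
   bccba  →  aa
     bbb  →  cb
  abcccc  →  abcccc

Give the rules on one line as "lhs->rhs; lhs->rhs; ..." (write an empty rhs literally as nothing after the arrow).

ba->; bb->c; ccb->aa

  | abcc
  | baa => a
  | abbbab => acbab => acb
  | bbcbbb => ccbbb => aabb => aac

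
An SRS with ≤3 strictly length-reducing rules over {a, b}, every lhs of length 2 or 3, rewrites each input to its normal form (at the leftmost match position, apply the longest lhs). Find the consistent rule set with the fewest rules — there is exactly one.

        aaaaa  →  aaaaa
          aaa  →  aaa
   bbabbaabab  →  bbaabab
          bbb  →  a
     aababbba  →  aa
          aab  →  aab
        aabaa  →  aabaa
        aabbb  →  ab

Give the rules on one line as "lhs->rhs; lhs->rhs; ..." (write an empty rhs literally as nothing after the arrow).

abb->; bbb->a

  | aaaaa
  | aaa
  | bbabbaabab => bbaabab
  | bbb => a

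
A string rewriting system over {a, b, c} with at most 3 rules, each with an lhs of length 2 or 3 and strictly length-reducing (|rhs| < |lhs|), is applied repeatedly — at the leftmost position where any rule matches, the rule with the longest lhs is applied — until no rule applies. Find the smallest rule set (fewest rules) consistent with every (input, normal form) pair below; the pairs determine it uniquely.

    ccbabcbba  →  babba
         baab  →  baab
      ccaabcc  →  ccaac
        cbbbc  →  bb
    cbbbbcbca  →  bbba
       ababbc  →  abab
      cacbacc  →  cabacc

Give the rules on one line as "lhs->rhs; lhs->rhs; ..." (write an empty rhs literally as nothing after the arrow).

bc->; cb->b

  | ccbabcbba => cbabcbba => babcbba => babba
  | baab
  | ccaabcc => ccaac
  | cbbbc => bbbc => bb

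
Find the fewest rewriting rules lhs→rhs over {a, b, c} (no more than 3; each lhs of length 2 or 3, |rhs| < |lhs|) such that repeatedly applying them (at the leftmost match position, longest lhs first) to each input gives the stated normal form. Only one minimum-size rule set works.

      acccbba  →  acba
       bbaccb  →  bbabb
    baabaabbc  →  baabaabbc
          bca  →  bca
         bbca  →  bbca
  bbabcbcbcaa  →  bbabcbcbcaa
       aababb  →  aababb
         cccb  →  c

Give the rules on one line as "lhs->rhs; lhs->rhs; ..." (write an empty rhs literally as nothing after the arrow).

cbb->c; ccb->bb

  | acccbba => acbbba => acba
  | bbaccb => bbabb
  | baabaabbc
  | bca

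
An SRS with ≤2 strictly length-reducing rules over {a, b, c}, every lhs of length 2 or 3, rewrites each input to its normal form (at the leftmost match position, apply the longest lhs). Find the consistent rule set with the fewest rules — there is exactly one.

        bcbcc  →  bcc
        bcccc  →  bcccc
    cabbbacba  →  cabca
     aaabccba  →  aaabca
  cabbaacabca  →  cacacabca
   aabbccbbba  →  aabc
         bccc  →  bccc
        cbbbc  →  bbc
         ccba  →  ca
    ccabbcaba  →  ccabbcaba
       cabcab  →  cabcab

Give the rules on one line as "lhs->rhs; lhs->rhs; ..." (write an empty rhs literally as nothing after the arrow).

bba->c; cb->

  | bcbcc => bcc
  | bcccc
  | cabbbacba => cabccba => cabca
  | aaabccba => aaabca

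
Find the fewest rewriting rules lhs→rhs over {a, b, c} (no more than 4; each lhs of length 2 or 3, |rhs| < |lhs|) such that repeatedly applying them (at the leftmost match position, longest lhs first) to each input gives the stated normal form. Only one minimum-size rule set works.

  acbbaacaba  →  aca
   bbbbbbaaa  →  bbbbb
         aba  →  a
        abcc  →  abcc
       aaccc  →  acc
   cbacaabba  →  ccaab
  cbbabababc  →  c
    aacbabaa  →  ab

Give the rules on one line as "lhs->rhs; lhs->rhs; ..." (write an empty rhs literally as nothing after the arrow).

aac->a; ba->; baa->b; bbc->

  | acbbaacaba => acbbcaba => acaba => aca
  | bbbbbbaaa => bbbbbba => bbbbb
  | aba => a
  | abcc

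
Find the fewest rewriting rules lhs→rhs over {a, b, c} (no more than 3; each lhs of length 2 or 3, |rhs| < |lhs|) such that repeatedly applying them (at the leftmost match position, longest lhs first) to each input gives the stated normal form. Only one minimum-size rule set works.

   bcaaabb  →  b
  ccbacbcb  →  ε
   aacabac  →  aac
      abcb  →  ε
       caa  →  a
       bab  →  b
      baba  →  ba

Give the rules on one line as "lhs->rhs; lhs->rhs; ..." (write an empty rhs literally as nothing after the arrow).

  | bcaaabb => baabb => bab => b
  | ccbacbcb => cacbcb => cbcb => cb => ε
  | aacabac => aabac => aac
  | abcb => cb => ε

ab->; ca->; cb->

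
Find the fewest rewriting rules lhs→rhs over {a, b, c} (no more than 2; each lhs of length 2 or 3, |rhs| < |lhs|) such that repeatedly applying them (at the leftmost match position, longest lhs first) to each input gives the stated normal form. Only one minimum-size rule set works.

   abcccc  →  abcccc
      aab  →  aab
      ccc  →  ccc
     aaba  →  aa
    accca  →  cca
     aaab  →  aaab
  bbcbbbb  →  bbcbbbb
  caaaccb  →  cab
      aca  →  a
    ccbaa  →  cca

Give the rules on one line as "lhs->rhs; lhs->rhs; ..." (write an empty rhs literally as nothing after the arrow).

  | abcccc
  | aab
  | ccc
  | aaba => aa

ac->; ba->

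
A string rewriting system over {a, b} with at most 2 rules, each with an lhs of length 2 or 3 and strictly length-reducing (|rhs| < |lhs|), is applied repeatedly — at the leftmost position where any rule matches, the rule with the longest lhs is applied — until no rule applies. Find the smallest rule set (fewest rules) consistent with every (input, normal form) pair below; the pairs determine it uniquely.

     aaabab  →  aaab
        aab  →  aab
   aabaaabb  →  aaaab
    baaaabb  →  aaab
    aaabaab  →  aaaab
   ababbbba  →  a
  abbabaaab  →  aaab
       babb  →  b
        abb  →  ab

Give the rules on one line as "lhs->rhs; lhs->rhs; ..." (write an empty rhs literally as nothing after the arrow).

ba->; bb->b

  | aaabab => aaab
  | aab
  | aabaaabb => aaaabb => aaaab
  | baaaabb => aaabb => aaab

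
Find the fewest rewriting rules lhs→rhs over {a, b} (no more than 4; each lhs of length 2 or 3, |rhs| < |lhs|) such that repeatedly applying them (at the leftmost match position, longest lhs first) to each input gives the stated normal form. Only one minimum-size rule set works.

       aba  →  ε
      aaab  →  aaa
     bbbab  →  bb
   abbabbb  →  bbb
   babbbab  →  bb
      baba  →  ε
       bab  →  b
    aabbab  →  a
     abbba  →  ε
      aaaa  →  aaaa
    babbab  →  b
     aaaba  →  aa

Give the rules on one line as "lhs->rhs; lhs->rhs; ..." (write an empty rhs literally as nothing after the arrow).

ab->a; aba->; ba->; bba->

  | aba => ε
  | aaab => aaa
  | bbbab => bb
  | abbabbb => ababbb => bbb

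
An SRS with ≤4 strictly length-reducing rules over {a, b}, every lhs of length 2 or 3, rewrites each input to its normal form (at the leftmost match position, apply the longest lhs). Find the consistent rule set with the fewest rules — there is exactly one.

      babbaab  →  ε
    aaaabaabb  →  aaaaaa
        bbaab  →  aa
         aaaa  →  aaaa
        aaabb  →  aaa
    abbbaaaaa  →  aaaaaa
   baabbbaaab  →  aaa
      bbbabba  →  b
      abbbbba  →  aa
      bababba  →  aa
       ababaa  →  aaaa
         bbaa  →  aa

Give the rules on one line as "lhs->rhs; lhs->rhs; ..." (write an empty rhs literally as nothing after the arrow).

  | babbaab => bbbaab => baab => bab => bb => ε
  | aaaabaabb => aaaaaabb => aaaaaab => aaaaaa
  | bbaab => aab => aa
  | aaaa

ab->a; ba->b; bb->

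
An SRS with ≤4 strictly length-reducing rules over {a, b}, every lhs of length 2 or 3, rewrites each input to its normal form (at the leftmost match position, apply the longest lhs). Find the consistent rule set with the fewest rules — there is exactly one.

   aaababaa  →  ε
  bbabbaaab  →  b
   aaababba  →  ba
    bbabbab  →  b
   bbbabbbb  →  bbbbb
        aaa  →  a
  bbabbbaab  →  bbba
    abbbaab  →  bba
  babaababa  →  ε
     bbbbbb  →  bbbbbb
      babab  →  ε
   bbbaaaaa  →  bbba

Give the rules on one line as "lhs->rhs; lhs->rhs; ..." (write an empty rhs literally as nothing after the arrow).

  | aaababaa => ababaa => abaa => aa => ε
  | bbabbaaab => bbaaab => bbab => b
  | aaababba => ababba => abba => ba
  | bbabbab => bbab => b

aa->; aab->a; ab->; bab->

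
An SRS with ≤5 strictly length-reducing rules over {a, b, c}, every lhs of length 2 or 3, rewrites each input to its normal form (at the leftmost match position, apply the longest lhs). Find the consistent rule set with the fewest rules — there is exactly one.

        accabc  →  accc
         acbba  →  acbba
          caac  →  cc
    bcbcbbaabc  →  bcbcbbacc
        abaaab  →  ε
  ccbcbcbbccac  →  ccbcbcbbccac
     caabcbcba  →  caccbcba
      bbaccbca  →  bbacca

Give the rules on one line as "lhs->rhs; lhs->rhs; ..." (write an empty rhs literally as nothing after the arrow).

aa->; aab->ac; ab->; bca->a

  | accabc => accc
  | acbba
  | caac => cc
  | bcbcbbaabc => bcbcbbacc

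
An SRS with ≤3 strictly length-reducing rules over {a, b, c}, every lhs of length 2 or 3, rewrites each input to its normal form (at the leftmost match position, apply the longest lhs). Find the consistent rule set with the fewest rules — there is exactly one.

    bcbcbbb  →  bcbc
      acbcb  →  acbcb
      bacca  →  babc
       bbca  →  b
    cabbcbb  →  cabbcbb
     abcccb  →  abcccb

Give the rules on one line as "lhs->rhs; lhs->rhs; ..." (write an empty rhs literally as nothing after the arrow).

  | bcbcbbb => bcbc
  | acbcb
  | bacca => babc
  | bbca => b

bbb->; bca->; cca->bc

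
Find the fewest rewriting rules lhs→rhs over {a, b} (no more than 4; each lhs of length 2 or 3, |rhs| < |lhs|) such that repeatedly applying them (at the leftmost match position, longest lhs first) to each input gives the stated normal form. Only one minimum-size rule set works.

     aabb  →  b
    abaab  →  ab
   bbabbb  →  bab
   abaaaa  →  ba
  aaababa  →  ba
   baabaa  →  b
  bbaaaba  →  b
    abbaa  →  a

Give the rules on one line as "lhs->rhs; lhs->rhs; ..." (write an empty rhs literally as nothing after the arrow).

  | aabb => bbb => bb => b
  | abaab => ab
  | bbabbb => babbb => babb => bab
  | abaaaa => aaa => ba

aa->b; aba->; bb->b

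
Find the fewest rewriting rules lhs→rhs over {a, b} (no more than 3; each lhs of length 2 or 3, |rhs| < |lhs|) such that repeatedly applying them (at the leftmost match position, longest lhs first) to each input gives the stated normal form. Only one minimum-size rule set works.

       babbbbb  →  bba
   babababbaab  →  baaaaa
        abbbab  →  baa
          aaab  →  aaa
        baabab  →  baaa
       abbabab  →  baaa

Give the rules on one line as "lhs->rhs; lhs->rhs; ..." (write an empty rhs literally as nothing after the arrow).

  | babbbbb => bbabbb => bbbab => bbab => bba
  | babababbaab => baababbaab => baaabbaab => baabaaab => baaaaab => baaaaa
  | abbbab => babab => baab => baa
  | aaab => aaa

ab->a; abb->ba; bbb->bb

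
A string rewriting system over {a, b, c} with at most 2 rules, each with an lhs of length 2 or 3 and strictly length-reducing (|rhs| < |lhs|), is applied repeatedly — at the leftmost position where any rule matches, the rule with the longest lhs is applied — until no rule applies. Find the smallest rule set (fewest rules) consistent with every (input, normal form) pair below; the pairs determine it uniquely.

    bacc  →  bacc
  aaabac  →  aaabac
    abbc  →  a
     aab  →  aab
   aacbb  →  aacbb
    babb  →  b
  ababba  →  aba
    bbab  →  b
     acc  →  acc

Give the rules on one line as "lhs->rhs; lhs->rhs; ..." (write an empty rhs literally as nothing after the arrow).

bab->; bbc->

  | bacc
  | aaabac
  | abbc => a
  | aab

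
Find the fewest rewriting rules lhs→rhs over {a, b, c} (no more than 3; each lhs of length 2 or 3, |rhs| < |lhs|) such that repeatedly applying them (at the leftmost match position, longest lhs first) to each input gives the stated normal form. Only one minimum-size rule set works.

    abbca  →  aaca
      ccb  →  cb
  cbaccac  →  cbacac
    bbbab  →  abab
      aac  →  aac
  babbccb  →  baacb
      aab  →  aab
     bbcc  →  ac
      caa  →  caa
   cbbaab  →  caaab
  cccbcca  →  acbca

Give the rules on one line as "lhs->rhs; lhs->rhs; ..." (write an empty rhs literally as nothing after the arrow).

bb->a; cc->c; ccc->ac

  | abbca => aaca
  | ccb => cb
  | cbaccac => cbacac
  | bbbab => abab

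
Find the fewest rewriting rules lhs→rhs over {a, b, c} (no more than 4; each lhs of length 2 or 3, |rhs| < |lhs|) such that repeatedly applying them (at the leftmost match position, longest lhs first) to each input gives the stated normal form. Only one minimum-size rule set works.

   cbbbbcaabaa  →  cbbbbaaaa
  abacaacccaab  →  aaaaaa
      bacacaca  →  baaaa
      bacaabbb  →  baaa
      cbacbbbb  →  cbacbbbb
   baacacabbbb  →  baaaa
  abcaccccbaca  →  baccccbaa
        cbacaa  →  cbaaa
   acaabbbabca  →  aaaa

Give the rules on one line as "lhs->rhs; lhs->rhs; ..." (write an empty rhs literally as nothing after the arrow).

  | cbbbbcaabaa => cbbbbaabaa => cbbbbaaaa
  | abacaacccaab => aacaacccaab => aaaacccaab => aaaaccaab => aaaacaab => aaaaaab => aaaaaa
  | bacacaca => baacaca => baaaca => baaaa
  | bacaabbb => baaabbb => baaabb => baaab => baaa

ab->a; abc->b; ca->a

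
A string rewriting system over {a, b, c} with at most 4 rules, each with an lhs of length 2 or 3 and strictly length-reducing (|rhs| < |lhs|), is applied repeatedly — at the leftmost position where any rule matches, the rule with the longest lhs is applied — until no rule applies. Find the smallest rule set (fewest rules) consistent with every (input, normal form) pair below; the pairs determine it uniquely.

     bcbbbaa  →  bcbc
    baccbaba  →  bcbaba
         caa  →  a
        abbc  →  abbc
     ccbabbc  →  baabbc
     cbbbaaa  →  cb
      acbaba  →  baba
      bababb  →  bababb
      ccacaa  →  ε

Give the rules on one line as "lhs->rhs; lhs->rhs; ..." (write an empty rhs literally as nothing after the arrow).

  | bcbbbaa => bcbcca => bcbc
  | baccbaba => bcbaba
  | caa => a
  | abbc

ac->; bba->cc; ca->; ccb->ba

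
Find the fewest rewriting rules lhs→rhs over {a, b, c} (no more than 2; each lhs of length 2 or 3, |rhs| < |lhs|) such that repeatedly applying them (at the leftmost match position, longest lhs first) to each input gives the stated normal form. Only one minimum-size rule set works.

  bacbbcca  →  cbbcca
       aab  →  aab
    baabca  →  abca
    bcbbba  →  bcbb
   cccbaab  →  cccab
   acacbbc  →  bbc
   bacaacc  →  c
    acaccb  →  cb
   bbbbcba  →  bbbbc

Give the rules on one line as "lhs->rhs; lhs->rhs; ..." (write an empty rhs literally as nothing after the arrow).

  | bacbbcca => cbbcca
  | aab
  | baabca => abca
  | bcbbba => bcbb

ac->; ba->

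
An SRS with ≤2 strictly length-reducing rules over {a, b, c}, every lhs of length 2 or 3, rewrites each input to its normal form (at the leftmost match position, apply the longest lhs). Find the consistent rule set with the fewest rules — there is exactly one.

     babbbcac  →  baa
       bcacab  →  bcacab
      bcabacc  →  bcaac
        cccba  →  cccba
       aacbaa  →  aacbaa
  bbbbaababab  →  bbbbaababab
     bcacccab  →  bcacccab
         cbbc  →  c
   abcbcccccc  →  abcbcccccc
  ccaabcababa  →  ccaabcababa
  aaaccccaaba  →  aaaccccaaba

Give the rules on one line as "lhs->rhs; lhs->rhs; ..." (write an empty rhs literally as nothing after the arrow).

bac->a; bbc->

  | babbbcac => babac => baa
  | bcacab
  | bcabacc => bcaac
  | cccba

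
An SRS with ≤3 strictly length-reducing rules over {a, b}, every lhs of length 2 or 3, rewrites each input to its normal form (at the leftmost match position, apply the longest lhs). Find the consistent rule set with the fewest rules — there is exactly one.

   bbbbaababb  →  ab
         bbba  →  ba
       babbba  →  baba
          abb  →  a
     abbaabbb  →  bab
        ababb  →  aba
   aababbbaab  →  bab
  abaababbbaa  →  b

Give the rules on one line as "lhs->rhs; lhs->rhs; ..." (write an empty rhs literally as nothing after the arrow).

aa->b; aab->a; bb->

  | bbbbaababb => bbaababb => aababb => aabb => ab
  | bbba => ba
  | babbba => baba
  | abb => a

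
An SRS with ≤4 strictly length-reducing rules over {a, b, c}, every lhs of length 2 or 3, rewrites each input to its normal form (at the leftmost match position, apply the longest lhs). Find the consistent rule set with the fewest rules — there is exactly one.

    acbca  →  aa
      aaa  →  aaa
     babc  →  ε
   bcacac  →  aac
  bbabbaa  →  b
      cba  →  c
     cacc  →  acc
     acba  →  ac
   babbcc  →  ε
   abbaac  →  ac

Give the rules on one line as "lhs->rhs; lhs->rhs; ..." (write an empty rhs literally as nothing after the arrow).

  | acbca => aca => aa
  | aaa
  | babc => bc => ε
  | bcacac => acac => aac

ba->; bc->; ca->a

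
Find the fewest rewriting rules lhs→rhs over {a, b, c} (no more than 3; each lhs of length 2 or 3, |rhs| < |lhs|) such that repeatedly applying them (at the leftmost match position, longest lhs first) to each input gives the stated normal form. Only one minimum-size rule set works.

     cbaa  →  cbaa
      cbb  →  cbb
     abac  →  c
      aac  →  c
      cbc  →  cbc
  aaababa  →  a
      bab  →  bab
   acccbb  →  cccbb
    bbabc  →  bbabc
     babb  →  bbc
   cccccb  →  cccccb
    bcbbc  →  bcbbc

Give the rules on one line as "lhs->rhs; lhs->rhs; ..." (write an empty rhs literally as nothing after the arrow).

aba->; abb->bc; ac->c

  | cbaa
  | cbb
  | abac => c
  | aac => ac => c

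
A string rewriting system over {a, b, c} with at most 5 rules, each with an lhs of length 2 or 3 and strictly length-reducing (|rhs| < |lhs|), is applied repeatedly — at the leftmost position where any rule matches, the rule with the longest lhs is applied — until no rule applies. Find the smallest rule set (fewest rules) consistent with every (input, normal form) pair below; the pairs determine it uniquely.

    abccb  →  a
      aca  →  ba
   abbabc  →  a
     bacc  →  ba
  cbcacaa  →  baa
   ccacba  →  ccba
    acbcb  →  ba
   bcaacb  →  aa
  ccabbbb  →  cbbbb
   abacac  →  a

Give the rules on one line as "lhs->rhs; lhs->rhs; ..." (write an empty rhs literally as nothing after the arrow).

ab->a; ac->b; bc->a; ca->

  | abccb => accb => bcb => ab => a
  | aca => ba
  | abbabc => ababc => aabc => aac => ab => a
  | bacc => bbc => ba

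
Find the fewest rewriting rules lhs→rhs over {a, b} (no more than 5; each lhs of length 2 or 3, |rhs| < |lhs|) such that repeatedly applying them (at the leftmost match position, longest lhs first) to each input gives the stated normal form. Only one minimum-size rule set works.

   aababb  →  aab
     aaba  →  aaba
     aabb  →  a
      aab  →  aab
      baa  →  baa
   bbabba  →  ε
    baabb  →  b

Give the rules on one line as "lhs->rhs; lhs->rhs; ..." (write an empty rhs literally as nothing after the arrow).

  | aababb => aab
  | aaba
  | aabb => abb => bb => a
  | aab

abb->bb; bab->; bb->a; bba->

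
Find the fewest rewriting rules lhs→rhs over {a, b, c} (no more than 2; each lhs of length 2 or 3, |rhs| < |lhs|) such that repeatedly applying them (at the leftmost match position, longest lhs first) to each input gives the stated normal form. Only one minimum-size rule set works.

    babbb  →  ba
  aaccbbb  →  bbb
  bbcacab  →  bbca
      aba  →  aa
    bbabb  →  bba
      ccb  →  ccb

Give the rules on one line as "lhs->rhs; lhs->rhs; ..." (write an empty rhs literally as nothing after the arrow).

ab->a; ac->

  | babbb => babb => bab => ba
  | aaccbbb => acbbb => bbb
  | bbcacab => bbcab => bbca
  | aba => aa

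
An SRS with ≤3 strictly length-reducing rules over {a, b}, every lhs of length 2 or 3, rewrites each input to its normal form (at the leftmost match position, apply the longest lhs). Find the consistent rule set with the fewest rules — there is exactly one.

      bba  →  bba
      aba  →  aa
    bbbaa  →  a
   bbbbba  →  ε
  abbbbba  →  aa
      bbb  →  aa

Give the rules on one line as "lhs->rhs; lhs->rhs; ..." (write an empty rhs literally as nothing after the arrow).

aaa->; ab->a; bbb->aa

  | bba
  | aba => aa
  | bbbaa => aaaa => a
  | bbbbba => aabba => aaba => aaa => ε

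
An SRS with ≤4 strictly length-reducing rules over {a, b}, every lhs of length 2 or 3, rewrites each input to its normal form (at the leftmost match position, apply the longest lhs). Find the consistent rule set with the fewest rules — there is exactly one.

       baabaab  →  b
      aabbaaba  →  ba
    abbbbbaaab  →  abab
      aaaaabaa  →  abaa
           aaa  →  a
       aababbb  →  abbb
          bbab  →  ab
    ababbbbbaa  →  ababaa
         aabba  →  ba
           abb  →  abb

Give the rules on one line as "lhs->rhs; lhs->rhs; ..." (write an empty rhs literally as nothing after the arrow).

aaa->a; aab->; bba->a

  | baabaab => baab => b
  | aabbaaba => baaba => ba
  | abbbbbaaab => abbbaaab => abaaab => abab
  | aaaaabaa => aaabaa => abaa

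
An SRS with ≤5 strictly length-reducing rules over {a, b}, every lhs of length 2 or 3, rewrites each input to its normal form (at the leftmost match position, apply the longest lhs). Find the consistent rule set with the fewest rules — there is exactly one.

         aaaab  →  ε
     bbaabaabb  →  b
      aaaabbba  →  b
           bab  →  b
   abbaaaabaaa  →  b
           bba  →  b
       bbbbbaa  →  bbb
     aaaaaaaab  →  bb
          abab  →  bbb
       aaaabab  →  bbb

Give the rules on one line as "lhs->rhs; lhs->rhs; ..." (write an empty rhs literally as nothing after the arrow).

  | aaaab => baab => ab => ε
  | bbaabaabb => babaabb => baabb => abb => b
  | aaaabbba => baabbba => abbba => bba => b
  | bab => b

aa->b; ab->; aba->bb; ba->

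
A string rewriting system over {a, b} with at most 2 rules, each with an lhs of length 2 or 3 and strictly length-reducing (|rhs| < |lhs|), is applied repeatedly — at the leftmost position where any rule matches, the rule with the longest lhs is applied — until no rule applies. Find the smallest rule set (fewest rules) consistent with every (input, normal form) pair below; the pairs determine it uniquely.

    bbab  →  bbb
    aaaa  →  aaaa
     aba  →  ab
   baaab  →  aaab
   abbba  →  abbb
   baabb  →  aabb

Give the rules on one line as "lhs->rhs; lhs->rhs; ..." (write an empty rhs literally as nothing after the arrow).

ba->b; baa->aa

  | bbab => bbb
  | aaaa
  | aba => ab
  | baaab => aaab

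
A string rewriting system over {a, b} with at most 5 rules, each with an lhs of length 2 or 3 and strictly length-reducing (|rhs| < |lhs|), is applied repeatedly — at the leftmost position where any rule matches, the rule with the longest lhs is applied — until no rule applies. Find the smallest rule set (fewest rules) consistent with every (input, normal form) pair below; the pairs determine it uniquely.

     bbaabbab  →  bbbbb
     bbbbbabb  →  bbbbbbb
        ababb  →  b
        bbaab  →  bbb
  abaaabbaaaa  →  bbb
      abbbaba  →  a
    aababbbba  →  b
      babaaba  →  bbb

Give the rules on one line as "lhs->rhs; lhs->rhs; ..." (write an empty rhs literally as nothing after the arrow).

aa->b; aab->; ab->a; ba->b

  | bbaabbab => bbabbab => bbbbab => bbbbb
  | bbbbbabb => bbbbbbb
  | ababb => aabb => b
  | bbaab => bbab => bbb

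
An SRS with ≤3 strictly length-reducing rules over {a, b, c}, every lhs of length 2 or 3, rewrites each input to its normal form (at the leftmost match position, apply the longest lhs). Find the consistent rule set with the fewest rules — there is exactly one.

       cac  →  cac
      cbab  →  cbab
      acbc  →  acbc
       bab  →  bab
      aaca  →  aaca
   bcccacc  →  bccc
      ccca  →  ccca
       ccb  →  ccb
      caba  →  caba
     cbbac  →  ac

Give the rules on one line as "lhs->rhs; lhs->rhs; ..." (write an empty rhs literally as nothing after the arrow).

acc->; cbb->

  | cac
  | cbab
  | acbc
  | bab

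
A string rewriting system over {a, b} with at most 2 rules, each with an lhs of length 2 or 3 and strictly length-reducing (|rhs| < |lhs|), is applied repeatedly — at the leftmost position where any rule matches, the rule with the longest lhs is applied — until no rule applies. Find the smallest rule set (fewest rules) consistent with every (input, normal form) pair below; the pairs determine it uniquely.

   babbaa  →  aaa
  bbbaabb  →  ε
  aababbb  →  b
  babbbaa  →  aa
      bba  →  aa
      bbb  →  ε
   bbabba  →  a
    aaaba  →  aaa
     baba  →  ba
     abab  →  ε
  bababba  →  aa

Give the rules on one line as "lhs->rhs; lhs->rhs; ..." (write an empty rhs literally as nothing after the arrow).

  | babbaa => bbaa => aaa
  | bbbaabb => abaabb => aabb => ab => ε
  | aababbb => aabbb => abb => b
  | babbbaa => bbbaa => abaa => aa

ab->; bb->a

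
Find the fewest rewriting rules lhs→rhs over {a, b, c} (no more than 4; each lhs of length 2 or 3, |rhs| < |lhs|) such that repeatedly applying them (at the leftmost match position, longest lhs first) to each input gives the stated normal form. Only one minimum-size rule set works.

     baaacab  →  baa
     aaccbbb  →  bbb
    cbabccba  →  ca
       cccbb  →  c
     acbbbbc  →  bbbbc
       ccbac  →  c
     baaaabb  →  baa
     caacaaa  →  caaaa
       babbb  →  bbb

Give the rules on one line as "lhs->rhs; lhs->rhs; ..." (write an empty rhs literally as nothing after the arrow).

ab->; ac->; cb->

  | baaacab => baaab => baa
  | aaccbbb => acbbb => bbb
  | cbabccba => abccba => ccba => ca
  | cccbb => ccb => c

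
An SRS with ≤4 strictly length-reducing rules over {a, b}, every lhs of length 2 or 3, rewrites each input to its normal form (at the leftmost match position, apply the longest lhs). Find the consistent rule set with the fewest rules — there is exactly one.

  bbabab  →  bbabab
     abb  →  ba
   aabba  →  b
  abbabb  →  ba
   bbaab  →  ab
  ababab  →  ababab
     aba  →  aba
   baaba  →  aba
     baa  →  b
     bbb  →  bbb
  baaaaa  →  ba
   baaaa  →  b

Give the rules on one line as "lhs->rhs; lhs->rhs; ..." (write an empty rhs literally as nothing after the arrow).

aa->b; aab->ab; abb->ba; baa->aa

  | bbabab
  | abb => ba
  | aabba => abba => baa => aa => b
  | abbabb => baabb => aabb => abb => ba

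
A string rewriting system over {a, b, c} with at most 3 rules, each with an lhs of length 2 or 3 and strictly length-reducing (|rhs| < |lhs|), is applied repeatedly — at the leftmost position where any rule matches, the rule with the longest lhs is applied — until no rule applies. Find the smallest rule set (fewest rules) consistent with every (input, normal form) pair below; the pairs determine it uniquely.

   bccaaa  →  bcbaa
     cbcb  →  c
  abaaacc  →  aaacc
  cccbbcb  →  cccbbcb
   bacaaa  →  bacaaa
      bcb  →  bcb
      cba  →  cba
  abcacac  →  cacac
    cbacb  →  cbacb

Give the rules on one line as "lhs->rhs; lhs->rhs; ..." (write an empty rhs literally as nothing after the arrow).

ab->; cbc->ca; cca->cb

  | bccaaa => bcbaa
  | cbcb => cab => c
  | abaaacc => aaacc
  | cccbbcb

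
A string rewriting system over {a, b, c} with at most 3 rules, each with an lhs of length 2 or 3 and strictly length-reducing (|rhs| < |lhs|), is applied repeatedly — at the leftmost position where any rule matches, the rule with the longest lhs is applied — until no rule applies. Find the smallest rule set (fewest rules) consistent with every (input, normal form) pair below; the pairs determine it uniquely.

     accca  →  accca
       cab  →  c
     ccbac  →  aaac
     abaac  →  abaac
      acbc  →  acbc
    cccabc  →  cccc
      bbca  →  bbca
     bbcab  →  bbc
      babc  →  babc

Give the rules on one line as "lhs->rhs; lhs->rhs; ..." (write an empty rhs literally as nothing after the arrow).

  | accca
  | cab => c
  | ccbac => aaac
  | abaac

cab->c; ccb->aa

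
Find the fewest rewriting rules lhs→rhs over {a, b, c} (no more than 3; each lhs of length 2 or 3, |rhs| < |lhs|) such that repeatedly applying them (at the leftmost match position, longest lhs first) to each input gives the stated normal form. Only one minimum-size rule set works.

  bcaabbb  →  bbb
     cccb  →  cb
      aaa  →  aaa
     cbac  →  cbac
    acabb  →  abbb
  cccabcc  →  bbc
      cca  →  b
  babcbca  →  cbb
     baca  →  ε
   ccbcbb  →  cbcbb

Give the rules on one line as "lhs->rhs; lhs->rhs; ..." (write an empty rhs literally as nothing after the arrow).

  | bcaabbb => bbabbb => bbb
  | cccb => ccb => cb
  | aaa
  | cbac

bab->; ca->b; cc->c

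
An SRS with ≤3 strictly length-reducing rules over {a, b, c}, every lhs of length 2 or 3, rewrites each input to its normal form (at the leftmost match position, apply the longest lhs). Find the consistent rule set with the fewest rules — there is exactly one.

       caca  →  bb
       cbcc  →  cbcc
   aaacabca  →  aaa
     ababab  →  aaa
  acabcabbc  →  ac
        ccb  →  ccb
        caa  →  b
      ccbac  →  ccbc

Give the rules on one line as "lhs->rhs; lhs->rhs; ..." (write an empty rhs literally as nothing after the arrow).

ab->a; ba->b; ca->b

  | caca => bca => bb
  | cbcc
  | aaacabca => aaabbca => aaabca => aaaca => aaab => aaa
  | ababab => aabab => aaab => aaa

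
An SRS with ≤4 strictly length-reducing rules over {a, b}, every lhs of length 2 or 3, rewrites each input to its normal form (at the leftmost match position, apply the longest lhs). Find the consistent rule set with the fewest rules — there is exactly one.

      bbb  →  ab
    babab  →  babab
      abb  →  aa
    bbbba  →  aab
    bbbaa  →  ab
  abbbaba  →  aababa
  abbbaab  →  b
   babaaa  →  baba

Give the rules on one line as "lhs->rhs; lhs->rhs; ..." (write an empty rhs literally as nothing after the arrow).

  | bbb => ab
  | babab
  | abb => aa
  | bbbba => abba => aab

aaa->b; baa->b; bb->a; bba->ab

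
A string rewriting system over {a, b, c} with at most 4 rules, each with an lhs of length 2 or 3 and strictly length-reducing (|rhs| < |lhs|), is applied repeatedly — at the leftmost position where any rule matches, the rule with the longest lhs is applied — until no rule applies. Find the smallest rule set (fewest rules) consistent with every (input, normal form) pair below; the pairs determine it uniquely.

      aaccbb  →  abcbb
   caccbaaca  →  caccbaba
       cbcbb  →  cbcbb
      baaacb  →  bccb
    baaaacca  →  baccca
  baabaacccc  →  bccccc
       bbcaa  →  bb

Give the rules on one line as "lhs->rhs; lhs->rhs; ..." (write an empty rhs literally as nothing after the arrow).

aab->cc; aac->ab; caa->

  | aaccbb => abcbb
  | caccbaaca => caccbaba
  | cbcbb
  | baaacb => baabb => bccb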